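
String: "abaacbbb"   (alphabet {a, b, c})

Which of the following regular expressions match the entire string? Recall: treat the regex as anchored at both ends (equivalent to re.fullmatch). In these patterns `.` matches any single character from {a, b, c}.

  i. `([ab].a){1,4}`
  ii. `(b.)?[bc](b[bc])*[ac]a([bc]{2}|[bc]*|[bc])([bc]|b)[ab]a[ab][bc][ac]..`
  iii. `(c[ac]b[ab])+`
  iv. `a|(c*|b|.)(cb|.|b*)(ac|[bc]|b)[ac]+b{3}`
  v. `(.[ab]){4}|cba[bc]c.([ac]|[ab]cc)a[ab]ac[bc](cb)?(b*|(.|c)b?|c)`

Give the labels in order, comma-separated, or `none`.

iv, v

i → no match — must end with "a"
ii → no match
iii → no match — must start with "c"
iv → match
v → match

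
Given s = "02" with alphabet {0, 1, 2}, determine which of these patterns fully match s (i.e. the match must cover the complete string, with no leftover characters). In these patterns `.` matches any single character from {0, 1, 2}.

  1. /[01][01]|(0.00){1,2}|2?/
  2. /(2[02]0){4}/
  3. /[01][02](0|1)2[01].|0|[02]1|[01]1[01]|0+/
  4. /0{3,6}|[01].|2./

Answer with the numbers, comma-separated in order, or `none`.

4

1 → no match
2 → no match — must start with "2"
3 → no match
4 → match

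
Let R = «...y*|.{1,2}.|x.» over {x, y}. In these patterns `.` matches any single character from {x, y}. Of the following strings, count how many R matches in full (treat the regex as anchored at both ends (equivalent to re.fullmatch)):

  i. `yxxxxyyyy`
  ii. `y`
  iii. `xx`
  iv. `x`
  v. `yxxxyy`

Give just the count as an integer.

i. `yxxxxyyyy` → no match
ii. `y` → no match
iii. `xx` → match
iv. `x` → no match
v. `yxxxyy` → no match
Total matched: 1

1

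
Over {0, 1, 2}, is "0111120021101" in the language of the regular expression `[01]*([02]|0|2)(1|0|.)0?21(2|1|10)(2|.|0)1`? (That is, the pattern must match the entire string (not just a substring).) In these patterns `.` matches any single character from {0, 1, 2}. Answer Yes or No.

Yes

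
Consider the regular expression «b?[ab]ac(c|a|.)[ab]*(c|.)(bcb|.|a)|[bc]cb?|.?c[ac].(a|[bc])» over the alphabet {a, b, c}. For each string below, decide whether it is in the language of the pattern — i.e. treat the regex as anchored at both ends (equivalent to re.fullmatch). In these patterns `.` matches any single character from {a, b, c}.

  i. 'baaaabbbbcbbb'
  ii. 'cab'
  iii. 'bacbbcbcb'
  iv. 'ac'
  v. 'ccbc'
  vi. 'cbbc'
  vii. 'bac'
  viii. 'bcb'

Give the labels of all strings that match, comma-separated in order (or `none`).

i → no match
ii → no match
iii → match
iv → no match
v → match
vi → no match
vii → no match
viii → match

iii, v, viii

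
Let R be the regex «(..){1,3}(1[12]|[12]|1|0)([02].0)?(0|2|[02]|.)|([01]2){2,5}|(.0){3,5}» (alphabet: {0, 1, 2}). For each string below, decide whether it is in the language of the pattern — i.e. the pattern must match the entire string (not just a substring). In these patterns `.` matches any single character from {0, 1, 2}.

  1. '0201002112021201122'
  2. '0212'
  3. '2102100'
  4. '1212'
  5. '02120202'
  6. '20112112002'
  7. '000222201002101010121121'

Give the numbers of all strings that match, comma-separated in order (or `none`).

2, 3, 4, 5, 6

1 → no match
2 → match
3 → match
4 → match
5 → match
6 → match
7 → no match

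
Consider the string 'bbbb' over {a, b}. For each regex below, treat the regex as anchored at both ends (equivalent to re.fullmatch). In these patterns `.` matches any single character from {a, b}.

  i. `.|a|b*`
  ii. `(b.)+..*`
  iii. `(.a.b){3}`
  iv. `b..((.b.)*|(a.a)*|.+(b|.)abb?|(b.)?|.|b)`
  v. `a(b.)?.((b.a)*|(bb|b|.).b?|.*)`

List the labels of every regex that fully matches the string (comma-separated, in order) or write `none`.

i, ii, iv

i → match
ii → match
iii → no match
iv → match
v → no match — must start with 'a'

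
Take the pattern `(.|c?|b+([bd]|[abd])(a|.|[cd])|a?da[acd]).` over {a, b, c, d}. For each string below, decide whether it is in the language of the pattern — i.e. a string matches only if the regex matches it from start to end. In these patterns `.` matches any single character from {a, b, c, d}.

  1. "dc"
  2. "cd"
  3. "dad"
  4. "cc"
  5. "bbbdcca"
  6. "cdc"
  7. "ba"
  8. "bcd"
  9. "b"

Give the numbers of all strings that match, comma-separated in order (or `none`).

1. "dc" → match
2. "cd" → match
3. "dad" → no match
4. "cc" → match
5. "bbbdcca" → no match
6. "cdc" → no match
7. "ba" → match
8. "bcd" → no match
9. "b" → match

1, 2, 4, 7, 9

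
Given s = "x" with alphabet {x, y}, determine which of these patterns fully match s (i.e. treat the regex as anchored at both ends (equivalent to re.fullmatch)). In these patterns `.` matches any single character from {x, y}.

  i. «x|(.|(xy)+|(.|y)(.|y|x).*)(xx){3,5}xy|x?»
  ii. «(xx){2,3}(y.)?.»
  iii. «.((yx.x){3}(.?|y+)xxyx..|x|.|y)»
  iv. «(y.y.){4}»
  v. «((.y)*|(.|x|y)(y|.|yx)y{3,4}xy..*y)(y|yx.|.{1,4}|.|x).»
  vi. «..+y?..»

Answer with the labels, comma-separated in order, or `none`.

i

i → match
ii → no match — must start with "xx"
iii → no match
iv → no match — must start with "y"
v → no match
vi → no match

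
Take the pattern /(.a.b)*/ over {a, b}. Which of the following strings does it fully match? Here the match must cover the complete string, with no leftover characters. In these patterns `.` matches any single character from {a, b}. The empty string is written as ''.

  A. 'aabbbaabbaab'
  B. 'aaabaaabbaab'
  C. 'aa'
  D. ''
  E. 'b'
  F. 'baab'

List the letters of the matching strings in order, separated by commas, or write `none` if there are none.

A, B, D, F

A → match
B → match
C → no match
D → match
E → no match
F → match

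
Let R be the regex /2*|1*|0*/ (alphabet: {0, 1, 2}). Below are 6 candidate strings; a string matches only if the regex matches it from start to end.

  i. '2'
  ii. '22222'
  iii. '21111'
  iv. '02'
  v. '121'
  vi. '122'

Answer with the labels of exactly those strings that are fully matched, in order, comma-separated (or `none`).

i → match
ii → match
iii → no match
iv → no match
v → no match
vi → no match

i, ii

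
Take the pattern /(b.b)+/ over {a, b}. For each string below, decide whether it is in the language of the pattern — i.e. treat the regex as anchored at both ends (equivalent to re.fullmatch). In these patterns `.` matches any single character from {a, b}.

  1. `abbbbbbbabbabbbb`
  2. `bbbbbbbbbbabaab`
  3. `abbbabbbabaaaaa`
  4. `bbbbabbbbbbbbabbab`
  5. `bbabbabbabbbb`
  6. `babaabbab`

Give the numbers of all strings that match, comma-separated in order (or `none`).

1 → no match — must start with `b`
2 → no match
3 → no match — must start with `b`
4 → match
5 → no match
6. `babaabbab` → no match

4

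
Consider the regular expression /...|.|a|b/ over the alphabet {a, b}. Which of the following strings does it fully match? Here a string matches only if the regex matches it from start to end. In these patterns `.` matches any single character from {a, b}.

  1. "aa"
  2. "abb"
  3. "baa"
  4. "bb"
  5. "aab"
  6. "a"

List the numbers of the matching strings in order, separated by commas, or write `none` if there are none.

2, 3, 5, 6

1 → no match
2 → match
3 → match
4 → no match
5 → match
6 → match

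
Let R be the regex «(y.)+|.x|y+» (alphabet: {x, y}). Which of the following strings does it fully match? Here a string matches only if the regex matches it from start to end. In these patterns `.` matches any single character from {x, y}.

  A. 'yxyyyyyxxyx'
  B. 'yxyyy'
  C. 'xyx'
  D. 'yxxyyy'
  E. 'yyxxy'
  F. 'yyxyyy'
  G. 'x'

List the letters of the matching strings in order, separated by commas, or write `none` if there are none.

A. 'yxyyyyyxxyx' → no match
B. 'yxyyy' → no match
C. 'xyx' → no match
D. 'yxxyyy' → no match
E. 'yyxxy' → no match
F. 'yyxyyy' → no match
G. 'x' → no match

none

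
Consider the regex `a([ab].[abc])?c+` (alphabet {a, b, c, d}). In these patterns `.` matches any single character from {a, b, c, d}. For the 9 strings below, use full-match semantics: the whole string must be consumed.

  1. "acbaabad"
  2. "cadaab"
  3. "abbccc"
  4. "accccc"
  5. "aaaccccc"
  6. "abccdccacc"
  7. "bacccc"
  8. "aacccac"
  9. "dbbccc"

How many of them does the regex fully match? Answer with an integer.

3

1 → no match — must end with "c"
2 → no match — must start with "a"
3 → match
4 → match
5 → match
6 → no match
7 → no match — must start with "a"
8 → no match
9 → no match — must start with "a"
Total matched: 3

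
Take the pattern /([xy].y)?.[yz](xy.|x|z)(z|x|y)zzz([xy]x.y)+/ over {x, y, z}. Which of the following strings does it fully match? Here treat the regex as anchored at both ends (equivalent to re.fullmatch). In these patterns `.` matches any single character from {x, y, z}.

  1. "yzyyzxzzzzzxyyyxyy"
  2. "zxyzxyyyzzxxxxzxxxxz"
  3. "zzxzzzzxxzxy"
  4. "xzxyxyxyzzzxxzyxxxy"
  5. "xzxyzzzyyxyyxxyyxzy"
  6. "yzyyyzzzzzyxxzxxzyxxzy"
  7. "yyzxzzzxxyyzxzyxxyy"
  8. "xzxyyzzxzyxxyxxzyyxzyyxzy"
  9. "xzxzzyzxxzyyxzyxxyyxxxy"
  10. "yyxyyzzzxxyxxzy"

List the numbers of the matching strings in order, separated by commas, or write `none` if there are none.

1 → no match
2 → no match — must end with "y"
3 → no match
4 → no match
5 → no match
6 → no match
7 → no match
8 → no match
9 → no match
10 → no match

none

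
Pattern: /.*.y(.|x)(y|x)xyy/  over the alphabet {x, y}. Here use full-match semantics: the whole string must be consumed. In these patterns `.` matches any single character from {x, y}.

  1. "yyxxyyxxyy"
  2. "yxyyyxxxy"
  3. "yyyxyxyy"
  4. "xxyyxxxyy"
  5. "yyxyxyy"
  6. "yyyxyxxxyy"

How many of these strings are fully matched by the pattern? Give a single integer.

5

1 → match
2 → no match — must end with "xyy"
3 → match
4 → match
5 → match
6 → match
Total matched: 5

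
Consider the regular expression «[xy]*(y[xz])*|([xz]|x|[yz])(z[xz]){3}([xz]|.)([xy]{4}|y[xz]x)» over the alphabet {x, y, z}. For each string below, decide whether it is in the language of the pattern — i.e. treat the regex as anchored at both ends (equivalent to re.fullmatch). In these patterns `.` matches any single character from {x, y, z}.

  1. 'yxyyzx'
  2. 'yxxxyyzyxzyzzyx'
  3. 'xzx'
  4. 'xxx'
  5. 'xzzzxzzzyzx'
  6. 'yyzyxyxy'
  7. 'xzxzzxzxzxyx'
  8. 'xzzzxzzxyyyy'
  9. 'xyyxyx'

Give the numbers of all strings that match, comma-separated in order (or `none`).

4, 5, 8, 9

1. 'yxyyzx' → no match
2 → no match
3. 'xzx' → no match
4. 'xxx' → match
5. 'xzzzxzzzyzx' → match
6. 'yyzyxyxy' → no match
7. 'xzxzzxzxzxyx' → no match
8. 'xzzzxzzxyyyy' → match
9. 'xyyxyx' → match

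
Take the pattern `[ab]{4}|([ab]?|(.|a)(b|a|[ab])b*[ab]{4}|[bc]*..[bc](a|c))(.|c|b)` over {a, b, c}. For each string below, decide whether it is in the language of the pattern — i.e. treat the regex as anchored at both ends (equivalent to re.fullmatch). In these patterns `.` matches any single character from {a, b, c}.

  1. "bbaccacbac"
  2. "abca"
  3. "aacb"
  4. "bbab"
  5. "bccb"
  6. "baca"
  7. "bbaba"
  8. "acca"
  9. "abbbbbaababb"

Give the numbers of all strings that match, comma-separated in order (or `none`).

1 → no match
2 → no match
3 → no match
4 → match
5 → no match
6 → no match
7 → no match
8 → no match
9 → no match

4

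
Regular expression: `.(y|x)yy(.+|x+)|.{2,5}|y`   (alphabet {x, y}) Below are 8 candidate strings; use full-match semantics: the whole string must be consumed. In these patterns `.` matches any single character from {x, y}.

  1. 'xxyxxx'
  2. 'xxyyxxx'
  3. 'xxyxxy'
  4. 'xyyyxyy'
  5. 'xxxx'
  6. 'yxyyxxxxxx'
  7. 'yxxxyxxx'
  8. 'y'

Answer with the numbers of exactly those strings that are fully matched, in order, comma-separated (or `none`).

2, 4, 5, 6, 8

1 → no match
2 → match
3 → no match
4 → match
5 → match
6 → match
7 → no match
8 → match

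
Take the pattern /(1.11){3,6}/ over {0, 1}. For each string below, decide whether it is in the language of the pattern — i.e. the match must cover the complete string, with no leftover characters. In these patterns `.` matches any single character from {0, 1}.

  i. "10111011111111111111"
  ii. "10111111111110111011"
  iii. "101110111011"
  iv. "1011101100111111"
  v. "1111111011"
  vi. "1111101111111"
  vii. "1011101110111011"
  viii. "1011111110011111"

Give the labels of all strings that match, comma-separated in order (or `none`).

i, ii, iii, vii

i → match
ii → match
iii → match
iv → no match
v → no match
vi → no match
vii → match
viii → no match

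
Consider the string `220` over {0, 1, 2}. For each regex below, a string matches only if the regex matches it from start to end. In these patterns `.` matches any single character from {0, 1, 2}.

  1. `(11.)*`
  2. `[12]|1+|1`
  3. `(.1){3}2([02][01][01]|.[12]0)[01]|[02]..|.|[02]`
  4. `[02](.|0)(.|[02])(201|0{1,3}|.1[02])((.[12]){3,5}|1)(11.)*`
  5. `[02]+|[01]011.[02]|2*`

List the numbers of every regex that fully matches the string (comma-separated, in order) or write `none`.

3, 5

1 → no match
2 → no match
3 → match
4 → no match
5 → match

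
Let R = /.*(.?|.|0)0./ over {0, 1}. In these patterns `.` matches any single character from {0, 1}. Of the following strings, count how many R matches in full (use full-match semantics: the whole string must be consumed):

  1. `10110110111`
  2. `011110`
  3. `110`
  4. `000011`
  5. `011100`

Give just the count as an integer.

1

1 → no match
2 → no match
3 → no match
4 → no match
5 → match
Total matched: 1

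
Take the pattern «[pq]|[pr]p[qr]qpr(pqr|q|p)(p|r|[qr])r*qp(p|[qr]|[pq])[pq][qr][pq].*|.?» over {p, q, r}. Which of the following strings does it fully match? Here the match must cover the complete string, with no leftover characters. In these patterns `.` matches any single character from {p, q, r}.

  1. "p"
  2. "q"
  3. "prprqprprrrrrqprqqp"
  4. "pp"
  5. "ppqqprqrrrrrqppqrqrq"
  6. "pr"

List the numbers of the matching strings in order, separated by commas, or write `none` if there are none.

1, 2, 5

1 → match
2 → match
3 → no match
4 → no match
5 → match
6 → no match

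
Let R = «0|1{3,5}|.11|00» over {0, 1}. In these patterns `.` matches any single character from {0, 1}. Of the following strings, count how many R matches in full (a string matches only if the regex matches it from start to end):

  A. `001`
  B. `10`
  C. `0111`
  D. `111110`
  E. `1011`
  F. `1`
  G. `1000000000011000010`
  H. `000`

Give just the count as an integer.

A → no match
B → no match
C → no match
D → no match
E → no match
F → no match
G → no match
H → no match
Total matched: 0

0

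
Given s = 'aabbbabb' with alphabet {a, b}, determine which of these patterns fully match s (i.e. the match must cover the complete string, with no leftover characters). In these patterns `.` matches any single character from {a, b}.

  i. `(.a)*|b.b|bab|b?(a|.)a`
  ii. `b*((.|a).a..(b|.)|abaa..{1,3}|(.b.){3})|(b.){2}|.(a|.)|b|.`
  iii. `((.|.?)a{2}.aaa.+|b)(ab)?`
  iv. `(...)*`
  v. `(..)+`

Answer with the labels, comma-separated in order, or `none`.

i → no match
ii → no match
iii → no match
iv → no match
v → match

v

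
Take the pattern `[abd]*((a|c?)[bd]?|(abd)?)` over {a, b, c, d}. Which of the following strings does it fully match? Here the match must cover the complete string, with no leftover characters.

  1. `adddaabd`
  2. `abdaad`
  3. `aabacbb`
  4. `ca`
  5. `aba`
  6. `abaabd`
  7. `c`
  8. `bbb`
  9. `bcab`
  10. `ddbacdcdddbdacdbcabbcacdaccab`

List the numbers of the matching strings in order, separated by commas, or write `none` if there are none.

1, 2, 5, 6, 7, 8

1 → match
2 → match
3 → no match
4 → no match
5 → match
6 → match
7 → match
8 → match
9 → no match
10 → no match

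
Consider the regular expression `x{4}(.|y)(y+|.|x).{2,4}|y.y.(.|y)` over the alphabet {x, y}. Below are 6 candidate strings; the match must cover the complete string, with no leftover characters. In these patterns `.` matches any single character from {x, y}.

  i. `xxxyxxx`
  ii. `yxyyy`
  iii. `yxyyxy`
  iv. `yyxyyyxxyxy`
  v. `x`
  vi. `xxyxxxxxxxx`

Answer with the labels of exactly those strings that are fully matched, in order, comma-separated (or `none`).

ii

i → no match
ii → match
iii → no match
iv → no match
v → no match
vi → no match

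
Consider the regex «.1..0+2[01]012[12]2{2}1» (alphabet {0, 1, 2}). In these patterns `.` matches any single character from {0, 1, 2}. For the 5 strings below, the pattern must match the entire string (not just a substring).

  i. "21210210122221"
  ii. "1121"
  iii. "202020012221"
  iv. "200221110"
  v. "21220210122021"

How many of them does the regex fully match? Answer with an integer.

1

i → match
ii → no match
iii → no match
iv → no match — must end with "21"
v → no match
Total matched: 1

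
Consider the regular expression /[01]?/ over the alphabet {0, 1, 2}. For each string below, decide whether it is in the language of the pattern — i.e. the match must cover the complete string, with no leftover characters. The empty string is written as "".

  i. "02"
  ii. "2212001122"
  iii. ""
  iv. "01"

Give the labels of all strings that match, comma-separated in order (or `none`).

i → no match
ii → no match
iii → match
iv → no match

iii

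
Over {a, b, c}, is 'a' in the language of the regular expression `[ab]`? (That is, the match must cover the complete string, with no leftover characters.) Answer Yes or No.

Yes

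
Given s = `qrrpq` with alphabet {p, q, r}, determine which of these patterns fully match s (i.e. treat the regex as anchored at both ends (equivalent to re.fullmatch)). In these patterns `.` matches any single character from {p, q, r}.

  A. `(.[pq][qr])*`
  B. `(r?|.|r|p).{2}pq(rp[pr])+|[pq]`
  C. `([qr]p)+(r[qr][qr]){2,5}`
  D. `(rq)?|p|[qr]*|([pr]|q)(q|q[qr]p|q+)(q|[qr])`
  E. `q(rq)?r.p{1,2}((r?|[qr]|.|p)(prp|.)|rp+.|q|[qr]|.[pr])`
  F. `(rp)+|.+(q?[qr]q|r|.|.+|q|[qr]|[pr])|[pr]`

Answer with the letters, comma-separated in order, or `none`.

E, F

A → no match
B → no match
C → no match
D → no match
E → match
F → match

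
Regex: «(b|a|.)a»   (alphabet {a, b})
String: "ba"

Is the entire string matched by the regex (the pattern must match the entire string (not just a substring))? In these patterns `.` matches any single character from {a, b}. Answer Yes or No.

Yes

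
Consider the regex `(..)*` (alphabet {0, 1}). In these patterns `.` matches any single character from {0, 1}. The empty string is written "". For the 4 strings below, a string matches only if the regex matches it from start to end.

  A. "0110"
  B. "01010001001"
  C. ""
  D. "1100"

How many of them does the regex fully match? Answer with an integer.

A → match
B → no match
C → match
D → match
Total matched: 3

3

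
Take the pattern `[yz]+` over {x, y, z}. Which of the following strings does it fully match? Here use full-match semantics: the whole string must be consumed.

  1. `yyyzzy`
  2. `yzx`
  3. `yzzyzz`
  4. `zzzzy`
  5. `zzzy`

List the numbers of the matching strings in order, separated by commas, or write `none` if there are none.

1 → match
2 → no match
3 → match
4 → match
5 → match

1, 3, 4, 5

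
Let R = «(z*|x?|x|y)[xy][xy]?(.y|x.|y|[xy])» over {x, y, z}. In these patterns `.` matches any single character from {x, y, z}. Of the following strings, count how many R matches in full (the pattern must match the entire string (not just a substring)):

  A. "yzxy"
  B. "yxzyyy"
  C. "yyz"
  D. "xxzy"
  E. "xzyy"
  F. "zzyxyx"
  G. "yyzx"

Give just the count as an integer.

A → no match
B → no match
C → no match
D → match
E → no match
F → no match
G → no match
Total matched: 1

1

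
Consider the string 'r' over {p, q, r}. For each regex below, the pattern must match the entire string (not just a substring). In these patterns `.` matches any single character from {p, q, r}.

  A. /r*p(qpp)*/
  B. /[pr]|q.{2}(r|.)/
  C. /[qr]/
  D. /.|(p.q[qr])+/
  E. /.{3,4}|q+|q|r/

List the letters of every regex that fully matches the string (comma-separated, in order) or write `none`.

A → no match
B → match
C → match
D → match
E → match

B, C, D, E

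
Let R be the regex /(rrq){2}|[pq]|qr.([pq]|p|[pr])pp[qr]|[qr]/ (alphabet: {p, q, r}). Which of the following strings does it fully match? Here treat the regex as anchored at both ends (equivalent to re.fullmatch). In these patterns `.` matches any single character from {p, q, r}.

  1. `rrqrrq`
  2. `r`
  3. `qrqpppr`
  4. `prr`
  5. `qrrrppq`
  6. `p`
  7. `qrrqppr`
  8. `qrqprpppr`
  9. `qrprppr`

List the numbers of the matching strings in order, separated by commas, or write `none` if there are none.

1 → match
2 → match
3 → match
4 → no match
5 → match
6 → match
7 → match
8 → no match
9 → match

1, 2, 3, 5, 6, 7, 9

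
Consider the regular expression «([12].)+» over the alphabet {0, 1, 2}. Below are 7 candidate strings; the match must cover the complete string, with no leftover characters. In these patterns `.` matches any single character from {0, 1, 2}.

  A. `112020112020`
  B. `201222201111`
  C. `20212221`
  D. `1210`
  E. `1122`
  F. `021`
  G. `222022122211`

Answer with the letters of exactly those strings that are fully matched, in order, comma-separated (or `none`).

A → match
B → match
C → match
D → match
E → match
F → no match
G → match

A, B, C, D, E, G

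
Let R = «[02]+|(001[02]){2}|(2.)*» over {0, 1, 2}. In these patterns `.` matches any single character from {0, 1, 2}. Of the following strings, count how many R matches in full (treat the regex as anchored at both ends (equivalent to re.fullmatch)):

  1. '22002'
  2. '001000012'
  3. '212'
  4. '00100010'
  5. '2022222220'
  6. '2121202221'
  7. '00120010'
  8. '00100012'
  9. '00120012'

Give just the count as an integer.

7

1 → match
2 → no match
3 → no match
4 → match
5 → match
6 → match
7 → match
8 → match
9 → match
Total matched: 7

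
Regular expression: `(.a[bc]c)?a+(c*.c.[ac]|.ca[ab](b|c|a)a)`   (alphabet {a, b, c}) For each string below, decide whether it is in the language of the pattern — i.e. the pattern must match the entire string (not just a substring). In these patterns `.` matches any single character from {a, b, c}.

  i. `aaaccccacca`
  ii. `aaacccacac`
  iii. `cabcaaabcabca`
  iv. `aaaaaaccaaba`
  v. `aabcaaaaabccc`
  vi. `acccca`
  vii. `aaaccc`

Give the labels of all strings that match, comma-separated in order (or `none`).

i → match
ii → match
iii → match
iv → match
v → match
vi → match
vii → match

i, ii, iii, iv, v, vi, vii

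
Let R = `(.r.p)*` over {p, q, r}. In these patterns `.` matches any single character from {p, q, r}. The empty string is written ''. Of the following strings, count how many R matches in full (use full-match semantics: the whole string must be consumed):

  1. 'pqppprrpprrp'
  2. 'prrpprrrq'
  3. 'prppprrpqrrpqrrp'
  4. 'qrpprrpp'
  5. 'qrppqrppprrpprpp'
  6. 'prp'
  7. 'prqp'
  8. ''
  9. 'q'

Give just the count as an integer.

5

1 → no match
2 → no match
3 → match
4 → match
5 → match
6 → no match
7 → match
8 → match
9 → no match
Total matched: 5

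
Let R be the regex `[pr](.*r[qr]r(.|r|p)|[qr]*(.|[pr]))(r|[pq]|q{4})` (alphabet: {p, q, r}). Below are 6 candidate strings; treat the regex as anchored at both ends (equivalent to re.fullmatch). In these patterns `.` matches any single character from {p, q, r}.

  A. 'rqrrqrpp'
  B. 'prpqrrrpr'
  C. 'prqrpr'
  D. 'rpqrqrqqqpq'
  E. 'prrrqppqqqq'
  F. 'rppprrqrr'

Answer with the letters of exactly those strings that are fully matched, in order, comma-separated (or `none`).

A → match
B → match
C → match
D → no match
E → no match
F → no match

A, B, C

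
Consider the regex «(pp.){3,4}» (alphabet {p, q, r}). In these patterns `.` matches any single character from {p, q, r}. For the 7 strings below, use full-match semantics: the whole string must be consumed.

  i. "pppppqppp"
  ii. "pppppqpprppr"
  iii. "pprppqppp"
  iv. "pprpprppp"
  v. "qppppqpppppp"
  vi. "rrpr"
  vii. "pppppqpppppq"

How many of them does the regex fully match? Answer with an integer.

i → match
ii → match
iii → match
iv → match
v → no match — must start with "pp"
vi → no match — must start with "pp"
vii → match
Total matched: 5

5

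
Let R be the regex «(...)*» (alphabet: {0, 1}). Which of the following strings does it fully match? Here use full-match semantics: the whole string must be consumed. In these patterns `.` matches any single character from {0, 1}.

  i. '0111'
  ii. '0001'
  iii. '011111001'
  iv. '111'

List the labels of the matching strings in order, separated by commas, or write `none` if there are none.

i → no match
ii → no match
iii → match
iv → match

iii, iv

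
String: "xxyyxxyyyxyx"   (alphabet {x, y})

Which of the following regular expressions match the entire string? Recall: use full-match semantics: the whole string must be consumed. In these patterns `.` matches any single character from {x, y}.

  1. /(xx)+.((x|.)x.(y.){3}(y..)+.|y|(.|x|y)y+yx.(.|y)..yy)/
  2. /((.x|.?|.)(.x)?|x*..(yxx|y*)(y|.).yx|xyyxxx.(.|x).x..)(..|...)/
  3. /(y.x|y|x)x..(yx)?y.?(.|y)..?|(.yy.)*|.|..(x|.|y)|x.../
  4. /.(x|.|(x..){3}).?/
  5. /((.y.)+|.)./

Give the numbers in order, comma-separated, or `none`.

1 → no match
2 → match
3 → no match
4 → no match
5 → no match

2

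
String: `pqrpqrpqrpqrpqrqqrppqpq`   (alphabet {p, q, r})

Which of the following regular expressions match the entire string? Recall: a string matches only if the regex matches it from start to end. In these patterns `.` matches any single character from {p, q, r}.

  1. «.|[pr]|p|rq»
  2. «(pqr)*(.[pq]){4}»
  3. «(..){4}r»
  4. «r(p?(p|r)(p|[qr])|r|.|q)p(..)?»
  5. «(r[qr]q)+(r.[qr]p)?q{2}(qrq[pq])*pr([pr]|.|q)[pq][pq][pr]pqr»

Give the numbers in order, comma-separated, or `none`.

2

1 → no match
2 → match
3 → no match — must end with `r`
4 → no match — must start with `r`
5 → no match — must start with `r`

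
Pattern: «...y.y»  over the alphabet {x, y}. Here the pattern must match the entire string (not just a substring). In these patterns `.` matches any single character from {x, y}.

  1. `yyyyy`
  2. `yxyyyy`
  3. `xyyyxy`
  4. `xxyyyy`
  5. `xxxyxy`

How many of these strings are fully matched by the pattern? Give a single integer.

1 → no match
2 → match
3 → match
4 → match
5 → match
Total matched: 4

4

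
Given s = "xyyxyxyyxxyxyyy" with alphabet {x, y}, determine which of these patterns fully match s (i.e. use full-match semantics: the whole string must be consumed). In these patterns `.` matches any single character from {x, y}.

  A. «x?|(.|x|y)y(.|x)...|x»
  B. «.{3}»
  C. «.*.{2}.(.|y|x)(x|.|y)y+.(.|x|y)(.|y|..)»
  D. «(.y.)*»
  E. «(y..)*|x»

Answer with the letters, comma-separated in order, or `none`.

C, D

A → no match
B → no match
C → match
D → match
E → no match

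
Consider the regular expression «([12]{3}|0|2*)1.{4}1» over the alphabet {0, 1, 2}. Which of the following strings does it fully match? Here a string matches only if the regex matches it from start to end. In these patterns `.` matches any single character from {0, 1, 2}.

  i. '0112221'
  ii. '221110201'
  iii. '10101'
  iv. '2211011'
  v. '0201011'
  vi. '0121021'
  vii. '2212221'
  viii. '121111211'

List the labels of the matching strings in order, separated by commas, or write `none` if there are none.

i → match
ii → match
iii → no match
iv → no match
v → no match
vi → match
vii → no match
viii → match

i, ii, vi, viii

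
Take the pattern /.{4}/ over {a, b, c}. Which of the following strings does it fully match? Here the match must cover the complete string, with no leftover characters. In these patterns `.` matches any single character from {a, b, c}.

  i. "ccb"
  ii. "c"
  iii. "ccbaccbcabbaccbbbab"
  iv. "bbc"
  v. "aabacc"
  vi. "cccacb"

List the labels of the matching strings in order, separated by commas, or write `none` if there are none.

none

i → no match
ii → no match
iii → no match
iv → no match
v → no match
vi → no match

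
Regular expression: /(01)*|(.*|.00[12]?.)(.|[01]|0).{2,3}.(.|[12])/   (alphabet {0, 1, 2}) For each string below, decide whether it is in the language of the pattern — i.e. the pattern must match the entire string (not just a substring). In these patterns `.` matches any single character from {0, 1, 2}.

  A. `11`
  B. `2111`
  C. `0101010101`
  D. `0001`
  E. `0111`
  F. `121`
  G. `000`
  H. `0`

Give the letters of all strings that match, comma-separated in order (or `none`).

C

A. `11` → no match
B. `2111` → no match
C. `0101010101` → match
D. `0001` → no match
E. `0111` → no match
F. `121` → no match
G. `000` → no match
H. `0` → no match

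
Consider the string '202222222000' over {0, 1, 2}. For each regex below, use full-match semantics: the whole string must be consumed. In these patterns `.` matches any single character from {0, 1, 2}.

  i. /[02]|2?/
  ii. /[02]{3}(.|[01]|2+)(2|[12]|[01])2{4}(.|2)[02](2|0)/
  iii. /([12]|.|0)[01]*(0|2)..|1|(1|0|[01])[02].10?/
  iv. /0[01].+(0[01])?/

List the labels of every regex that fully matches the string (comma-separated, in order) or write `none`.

ii

i → no match
ii → match
iii → no match
iv → no match — must start with '0'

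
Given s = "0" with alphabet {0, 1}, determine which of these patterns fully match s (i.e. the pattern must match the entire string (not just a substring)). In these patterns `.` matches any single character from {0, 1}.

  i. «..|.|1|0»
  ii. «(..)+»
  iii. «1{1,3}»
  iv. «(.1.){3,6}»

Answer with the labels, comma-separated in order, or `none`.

i

i → match
ii → no match
iii → no match — must start with "1"
iv → no match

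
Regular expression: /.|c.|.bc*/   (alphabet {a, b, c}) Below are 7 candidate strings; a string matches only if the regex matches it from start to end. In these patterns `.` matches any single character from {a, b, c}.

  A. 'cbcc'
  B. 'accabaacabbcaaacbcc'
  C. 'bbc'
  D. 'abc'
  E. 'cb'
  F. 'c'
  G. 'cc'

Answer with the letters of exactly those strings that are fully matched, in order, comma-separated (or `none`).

A, C, D, E, F, G

A → match
B → no match
C → match
D → match
E → match
F → match
G → match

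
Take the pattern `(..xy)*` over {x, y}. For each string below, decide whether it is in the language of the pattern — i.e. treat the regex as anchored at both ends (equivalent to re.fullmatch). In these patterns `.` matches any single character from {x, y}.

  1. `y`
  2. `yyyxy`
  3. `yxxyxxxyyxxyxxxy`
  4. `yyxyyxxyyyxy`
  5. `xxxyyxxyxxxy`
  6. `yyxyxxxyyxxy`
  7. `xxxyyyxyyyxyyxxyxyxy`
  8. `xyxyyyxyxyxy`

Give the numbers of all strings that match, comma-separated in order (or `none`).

1. `y` → no match
2. `yyyxy` → no match
3 → match
4. `yyxyyxxyyyxy` → match
5. `xxxyyxxyxxxy` → match
6. `yyxyxxxyyxxy` → match
7 → match
8. `xyxyyyxyxyxy` → match

3, 4, 5, 6, 7, 8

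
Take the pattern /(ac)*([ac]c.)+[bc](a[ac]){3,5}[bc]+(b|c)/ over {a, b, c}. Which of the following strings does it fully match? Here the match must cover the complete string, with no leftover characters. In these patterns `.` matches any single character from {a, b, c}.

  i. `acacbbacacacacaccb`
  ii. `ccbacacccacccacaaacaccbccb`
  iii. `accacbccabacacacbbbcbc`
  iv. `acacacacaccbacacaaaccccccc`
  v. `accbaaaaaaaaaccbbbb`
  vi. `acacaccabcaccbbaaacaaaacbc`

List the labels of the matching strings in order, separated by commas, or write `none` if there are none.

i, ii, iii, iv, v

i → match
ii → match
iii → match
iv → match
v → match
vi → no match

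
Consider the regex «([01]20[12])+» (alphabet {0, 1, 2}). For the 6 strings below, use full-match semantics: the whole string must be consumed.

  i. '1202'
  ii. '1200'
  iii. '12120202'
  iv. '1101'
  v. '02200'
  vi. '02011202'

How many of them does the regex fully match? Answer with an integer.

i. '1202' → match
ii. '1200' → no match
iii. '12120202' → no match
iv. '1101' → no match
v. '02200' → no match
vi. '02011202' → match
Total matched: 2

2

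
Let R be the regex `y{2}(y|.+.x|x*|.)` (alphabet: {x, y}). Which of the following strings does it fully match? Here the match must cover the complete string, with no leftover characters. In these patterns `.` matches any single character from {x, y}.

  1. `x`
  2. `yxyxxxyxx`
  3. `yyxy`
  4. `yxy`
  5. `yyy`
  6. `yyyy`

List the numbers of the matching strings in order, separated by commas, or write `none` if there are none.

1. `x` → no match — must start with `y`
2. `yxyxxxyxx` → no match
3. `yyxy` → no match
4. `yxy` → no match
5. `yyy` → match
6. `yyyy` → no match

5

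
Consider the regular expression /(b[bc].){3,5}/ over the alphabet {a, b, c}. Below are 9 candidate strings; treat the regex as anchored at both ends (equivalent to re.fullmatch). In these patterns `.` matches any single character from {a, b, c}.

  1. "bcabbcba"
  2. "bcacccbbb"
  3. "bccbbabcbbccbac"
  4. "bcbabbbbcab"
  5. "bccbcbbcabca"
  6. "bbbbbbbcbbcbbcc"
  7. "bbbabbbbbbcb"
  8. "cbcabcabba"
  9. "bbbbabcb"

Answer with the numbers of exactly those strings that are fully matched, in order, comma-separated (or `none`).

1 → no match
2 → no match
3 → no match
4 → no match
5 → match
6 → match
7 → no match
8 → no match — must start with "b"
9 → no match

5, 6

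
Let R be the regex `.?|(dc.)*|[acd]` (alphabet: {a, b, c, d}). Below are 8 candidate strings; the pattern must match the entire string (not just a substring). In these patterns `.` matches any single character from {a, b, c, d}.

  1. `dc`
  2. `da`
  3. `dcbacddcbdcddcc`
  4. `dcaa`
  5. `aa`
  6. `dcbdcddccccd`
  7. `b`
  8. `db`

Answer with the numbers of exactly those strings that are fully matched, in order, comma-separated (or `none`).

7

1 → no match
2 → no match
3 → no match
4 → no match
5 → no match
6 → no match
7 → match
8 → no match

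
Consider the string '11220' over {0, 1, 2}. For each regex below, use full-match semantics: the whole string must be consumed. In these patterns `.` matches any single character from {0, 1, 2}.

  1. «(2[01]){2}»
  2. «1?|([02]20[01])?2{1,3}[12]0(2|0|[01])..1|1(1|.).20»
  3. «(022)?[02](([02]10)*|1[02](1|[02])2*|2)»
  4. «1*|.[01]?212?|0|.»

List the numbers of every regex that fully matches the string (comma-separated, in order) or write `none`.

2

1 → no match — must start with '2'
2 → match
3 → no match
4 → no match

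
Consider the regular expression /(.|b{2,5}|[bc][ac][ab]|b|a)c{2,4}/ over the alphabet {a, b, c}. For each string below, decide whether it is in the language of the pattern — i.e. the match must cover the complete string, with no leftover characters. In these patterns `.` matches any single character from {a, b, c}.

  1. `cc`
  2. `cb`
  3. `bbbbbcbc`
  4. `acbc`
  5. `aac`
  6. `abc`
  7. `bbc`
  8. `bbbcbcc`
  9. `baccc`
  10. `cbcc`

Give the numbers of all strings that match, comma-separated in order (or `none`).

1 → no match
2 → no match — must end with `c`
3 → no match
4 → no match
5 → no match
6 → no match
7 → no match
8 → no match
9 → no match
10 → no match

none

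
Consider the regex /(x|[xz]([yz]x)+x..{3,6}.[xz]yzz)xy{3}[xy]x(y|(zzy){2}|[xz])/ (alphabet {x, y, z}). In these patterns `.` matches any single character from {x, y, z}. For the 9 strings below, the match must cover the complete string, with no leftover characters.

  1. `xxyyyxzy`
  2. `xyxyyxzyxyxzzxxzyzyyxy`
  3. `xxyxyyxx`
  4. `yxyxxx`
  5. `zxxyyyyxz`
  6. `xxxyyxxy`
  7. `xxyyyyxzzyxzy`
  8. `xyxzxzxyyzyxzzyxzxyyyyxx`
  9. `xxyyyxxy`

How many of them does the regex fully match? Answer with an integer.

1 → no match
2 → no match
3 → no match
4 → no match
5 → no match
6 → no match
7 → no match
8 → no match
9 → match
Total matched: 1

1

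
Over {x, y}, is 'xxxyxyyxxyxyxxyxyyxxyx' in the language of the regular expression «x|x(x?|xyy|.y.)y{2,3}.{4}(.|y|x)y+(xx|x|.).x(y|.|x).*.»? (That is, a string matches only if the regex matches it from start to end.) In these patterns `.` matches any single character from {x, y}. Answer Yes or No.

No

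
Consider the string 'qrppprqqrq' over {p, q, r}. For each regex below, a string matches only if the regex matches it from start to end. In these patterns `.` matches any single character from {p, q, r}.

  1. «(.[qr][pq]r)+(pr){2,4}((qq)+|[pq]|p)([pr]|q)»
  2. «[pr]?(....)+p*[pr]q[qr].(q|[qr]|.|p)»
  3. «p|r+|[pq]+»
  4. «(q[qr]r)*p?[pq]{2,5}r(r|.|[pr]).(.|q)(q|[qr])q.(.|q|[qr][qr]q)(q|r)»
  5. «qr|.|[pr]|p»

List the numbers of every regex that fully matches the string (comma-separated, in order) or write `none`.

1 → no match
2 → match
3 → no match
4 → no match
5 → no match

2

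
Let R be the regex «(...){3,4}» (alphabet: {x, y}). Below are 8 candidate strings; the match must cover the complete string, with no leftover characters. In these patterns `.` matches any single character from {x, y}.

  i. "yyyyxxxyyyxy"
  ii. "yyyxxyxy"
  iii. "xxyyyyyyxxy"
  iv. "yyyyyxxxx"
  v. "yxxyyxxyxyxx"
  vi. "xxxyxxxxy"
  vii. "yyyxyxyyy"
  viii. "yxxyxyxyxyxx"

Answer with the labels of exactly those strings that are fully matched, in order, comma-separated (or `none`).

i → match
ii → no match
iii → no match
iv → match
v → match
vi → match
vii → match
viii → match

i, iv, v, vi, vii, viii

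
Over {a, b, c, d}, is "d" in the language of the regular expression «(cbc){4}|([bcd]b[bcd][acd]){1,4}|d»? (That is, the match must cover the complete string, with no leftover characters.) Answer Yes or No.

Yes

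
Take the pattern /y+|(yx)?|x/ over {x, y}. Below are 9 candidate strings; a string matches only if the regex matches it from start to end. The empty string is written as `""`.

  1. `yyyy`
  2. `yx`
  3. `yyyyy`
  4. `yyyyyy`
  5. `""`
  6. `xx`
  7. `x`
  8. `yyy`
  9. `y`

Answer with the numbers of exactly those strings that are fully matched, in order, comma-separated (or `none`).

1 → match
2 → match
3 → match
4 → match
5 → match
6 → no match
7 → match
8 → match
9 → match

1, 2, 3, 4, 5, 7, 8, 9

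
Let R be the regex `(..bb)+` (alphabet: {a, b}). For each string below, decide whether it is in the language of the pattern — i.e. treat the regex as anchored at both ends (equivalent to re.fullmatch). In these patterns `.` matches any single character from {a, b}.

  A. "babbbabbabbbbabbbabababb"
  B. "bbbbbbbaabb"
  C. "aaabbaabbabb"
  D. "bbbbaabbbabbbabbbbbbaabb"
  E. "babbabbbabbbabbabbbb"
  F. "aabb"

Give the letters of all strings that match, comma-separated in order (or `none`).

A → no match
B → no match
C → no match
D → match
E → no match
F → match

D, F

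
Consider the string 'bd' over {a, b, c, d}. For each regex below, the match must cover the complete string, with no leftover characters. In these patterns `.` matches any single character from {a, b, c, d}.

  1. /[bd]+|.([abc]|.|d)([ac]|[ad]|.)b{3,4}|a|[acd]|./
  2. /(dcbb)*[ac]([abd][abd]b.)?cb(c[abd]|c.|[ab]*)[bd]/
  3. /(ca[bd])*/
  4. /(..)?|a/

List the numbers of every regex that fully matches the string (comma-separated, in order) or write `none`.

1, 4

1 → match
2 → no match
3 → no match
4 → match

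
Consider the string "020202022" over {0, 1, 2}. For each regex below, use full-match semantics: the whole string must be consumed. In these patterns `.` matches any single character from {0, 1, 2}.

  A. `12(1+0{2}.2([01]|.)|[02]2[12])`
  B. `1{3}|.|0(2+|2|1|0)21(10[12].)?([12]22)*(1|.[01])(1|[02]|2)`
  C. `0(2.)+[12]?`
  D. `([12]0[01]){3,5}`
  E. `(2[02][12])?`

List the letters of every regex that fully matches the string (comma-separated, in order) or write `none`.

C

A → no match — must start with "12"
B → no match
C → match
D → no match
E → no match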